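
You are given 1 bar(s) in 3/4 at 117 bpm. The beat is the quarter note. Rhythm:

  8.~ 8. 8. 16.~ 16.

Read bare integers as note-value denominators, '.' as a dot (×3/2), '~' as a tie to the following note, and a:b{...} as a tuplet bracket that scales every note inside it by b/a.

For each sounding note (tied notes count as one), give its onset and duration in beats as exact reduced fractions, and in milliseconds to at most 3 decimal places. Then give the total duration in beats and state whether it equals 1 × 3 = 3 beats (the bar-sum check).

1) 0.0ms=0b +769.231ms=3/2b
2) 769.231ms=3/2b +384.615ms=3/4b
3) 1153.846ms=9/4b +384.615ms=3/4b
Σ=3b of 3 (117bpm 3/4) — PASS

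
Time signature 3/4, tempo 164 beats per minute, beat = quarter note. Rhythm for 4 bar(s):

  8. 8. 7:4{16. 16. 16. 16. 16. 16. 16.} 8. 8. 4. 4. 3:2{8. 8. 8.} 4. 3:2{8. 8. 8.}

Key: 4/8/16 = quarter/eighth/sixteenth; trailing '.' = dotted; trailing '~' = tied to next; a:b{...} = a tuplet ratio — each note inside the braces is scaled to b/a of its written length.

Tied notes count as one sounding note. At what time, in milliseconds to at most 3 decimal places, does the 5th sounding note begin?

1. 0.0ms @ 0 + 274.39ms (3/4)
2. 274.39ms @ 3/4 + 274.39ms (3/4)
3. 548.78ms @ 3/2 + 78.397ms (3/14)
4. 627.178ms @ 12/7 + 78.397ms (3/14)
5. 705.575ms @ 27/14 + 78.397ms (3/14)
6. 783.972ms @ 15/7 + 78.397ms (3/14)
7. 862.369ms @ 33/14 + 78.397ms (3/14)
8. 940.767ms @ 18/7 + 78.397ms (3/14)
9. 1019.164ms @ 39/14 + 78.397ms (3/14)
10. 1097.561ms @ 3 + 274.39ms (3/4)
11. 1371.951ms @ 15/4 + 274.39ms (3/4)
12. 1646.341ms @ 9/2 + 548.78ms (3/2)
13. 2195.122ms @ 6 + 548.78ms (3/2)
14. 2743.902ms @ 15/2 + 182.927ms (1/2)
15. 2926.829ms @ 8 + 182.927ms (1/2)
16. 3109.756ms @ 17/2 + 182.927ms (1/2)
17. 3292.683ms @ 9 + 548.78ms (3/2)
18. 3841.463ms @ 21/2 + 182.927ms (1/2)
19. 4024.39ms @ 11 + 182.927ms (1/2)
20. 4207.317ms @ 23/2 + 182.927ms (1/2)

note 5 onset = 27/14b = 705.575ms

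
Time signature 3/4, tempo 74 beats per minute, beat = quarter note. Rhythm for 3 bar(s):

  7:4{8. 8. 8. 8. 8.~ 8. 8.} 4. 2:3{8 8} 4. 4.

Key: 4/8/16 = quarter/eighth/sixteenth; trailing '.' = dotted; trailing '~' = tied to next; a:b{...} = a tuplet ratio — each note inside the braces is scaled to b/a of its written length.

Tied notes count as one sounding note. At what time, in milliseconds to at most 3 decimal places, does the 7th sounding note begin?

1. 0.0ms @ 0 + 347.49ms (3/7)
2. 347.49ms @ 3/7 + 347.49ms (3/7)
3. 694.981ms @ 6/7 + 347.49ms (3/7)
4. 1042.471ms @ 9/7 + 347.49ms (3/7)
5. 1389.961ms @ 12/7 + 694.981ms (6/7)
6. 2084.942ms @ 18/7 + 347.49ms (3/7)
7. 2432.432ms @ 3 + 1216.216ms (3/2)
8. 3648.649ms @ 9/2 + 608.108ms (3/4)
9. 4256.757ms @ 21/4 + 608.108ms (3/4)
10. 4864.865ms @ 6 + 1216.216ms (3/2)
11. 6081.081ms @ 15/2 + 1216.216ms (3/2)

note 7 onset = 3b = 2432.432ms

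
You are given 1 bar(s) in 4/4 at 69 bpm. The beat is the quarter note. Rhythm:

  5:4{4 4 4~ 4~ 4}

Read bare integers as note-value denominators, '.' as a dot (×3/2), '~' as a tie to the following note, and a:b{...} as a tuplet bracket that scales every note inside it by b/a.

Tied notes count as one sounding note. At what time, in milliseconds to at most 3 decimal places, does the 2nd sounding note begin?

note 2 onset = 4/5b = 695.652ms

1. 0.0ms @ 0 + 695.652ms (4/5)
2. 695.652ms @ 4/5 + 695.652ms (4/5)
3. 1391.304ms @ 8/5 + 2086.957ms (12/5)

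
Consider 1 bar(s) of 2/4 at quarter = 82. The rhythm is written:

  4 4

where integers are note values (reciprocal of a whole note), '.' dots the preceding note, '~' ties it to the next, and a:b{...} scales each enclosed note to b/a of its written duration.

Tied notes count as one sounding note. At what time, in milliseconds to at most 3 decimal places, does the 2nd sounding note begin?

1. 0.0ms @ 0 + 731.707ms (1)
2. 731.707ms @ 1 + 731.707ms (1)

note 2 onset = 1b = 731.707ms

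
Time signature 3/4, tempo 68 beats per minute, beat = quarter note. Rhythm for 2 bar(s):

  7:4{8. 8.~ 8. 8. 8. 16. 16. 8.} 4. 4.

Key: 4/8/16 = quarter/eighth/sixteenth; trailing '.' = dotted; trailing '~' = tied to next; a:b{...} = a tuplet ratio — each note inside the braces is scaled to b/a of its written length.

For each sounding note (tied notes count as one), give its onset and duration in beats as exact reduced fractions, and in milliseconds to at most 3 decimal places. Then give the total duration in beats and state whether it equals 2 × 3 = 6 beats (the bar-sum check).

1) 0.0ms=0b +378.151ms=3/7b
2) 378.151ms=3/7b +756.303ms=6/7b
3) 1134.454ms=9/7b +378.151ms=3/7b
4) 1512.605ms=12/7b +378.151ms=3/7b
5) 1890.756ms=15/7b +189.076ms=3/14b
6) 2079.832ms=33/14b +189.076ms=3/14b
7) 2268.908ms=18/7b +378.151ms=3/7b
8) 2647.059ms=3b +1323.529ms=3/2b
9) 3970.588ms=9/2b +1323.529ms=3/2b
Σ=6b of 6 (68bpm 3/4) — PASS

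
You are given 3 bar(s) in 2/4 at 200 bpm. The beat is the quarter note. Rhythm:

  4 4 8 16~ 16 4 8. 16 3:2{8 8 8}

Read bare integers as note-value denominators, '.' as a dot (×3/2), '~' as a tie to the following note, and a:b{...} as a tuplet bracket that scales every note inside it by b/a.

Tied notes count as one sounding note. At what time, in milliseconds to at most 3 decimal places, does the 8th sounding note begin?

note 8 onset = 5b = 1500.0ms

1. 0.0ms @ 0 + 300.0ms (1)
2. 300.0ms @ 1 + 300.0ms (1)
3. 600.0ms @ 2 + 150.0ms (1/2)
4. 750.0ms @ 5/2 + 150.0ms (1/2)
5. 900.0ms @ 3 + 300.0ms (1)
6. 1200.0ms @ 4 + 225.0ms (3/4)
7. 1425.0ms @ 19/4 + 75.0ms (1/4)
8. 1500.0ms @ 5 + 100.0ms (1/3)
9. 1600.0ms @ 16/3 + 100.0ms (1/3)
10. 1700.0ms @ 17/3 + 100.0ms (1/3)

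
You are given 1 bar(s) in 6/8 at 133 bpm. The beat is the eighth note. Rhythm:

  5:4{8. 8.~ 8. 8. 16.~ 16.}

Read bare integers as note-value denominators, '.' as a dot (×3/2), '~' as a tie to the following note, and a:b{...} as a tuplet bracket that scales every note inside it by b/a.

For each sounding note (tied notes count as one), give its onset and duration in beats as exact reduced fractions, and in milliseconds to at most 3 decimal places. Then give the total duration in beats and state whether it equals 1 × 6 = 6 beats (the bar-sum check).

1) 0.0ms=0b +541.353ms=6/5b
2) 541.353ms=6/5b +1082.707ms=12/5b
3) 1624.06ms=18/5b +541.353ms=6/5b
4) 2165.414ms=24/5b +541.353ms=6/5b
Σ=6b of 6 (133bpm 6/8) — PASS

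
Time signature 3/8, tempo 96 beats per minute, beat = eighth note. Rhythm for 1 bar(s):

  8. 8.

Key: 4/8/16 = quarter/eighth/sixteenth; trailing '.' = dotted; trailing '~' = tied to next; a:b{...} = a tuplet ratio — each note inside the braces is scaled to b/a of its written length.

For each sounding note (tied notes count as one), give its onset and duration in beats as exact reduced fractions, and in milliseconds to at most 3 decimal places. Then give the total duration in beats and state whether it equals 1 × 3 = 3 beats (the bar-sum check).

1) 0.0ms=0b +937.5ms=3/2b
2) 937.5ms=3/2b +937.5ms=3/2b
Σ=3b of 3 (96bpm 3/8) — PASS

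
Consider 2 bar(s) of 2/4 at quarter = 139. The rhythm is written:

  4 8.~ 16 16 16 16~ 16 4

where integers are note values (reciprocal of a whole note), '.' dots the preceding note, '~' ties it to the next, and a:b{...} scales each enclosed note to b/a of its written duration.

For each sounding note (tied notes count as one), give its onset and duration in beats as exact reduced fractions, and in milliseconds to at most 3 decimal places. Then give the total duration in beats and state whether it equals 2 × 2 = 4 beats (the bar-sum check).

1) 0.0ms=0b +431.655ms=1b
2) 431.655ms=1b +431.655ms=1b
3) 863.309ms=2b +107.914ms=1/4b
4) 971.223ms=9/4b +107.914ms=1/4b
5) 1079.137ms=5/2b +215.827ms=1/2b
6) 1294.964ms=3b +431.655ms=1b
Σ=4b of 4 (139bpm 2/4) — PASS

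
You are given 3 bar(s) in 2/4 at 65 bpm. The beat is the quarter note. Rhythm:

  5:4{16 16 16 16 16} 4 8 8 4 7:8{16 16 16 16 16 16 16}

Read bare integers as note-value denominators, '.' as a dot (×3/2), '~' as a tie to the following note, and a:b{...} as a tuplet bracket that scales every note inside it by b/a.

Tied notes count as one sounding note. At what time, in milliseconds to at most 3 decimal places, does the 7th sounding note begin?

note 7 onset = 2b = 1846.154ms

1. 0.0ms @ 0 + 184.615ms (1/5)
2. 184.615ms @ 1/5 + 184.615ms (1/5)
3. 369.231ms @ 2/5 + 184.615ms (1/5)
4. 553.846ms @ 3/5 + 184.615ms (1/5)
5. 738.462ms @ 4/5 + 184.615ms (1/5)
6. 923.077ms @ 1 + 923.077ms (1)
7. 1846.154ms @ 2 + 461.538ms (1/2)
8. 2307.692ms @ 5/2 + 461.538ms (1/2)
9. 2769.231ms @ 3 + 923.077ms (1)
10. 3692.308ms @ 4 + 263.736ms (2/7)
11. 3956.044ms @ 30/7 + 263.736ms (2/7)
12. 4219.78ms @ 32/7 + 263.736ms (2/7)
13. 4483.516ms @ 34/7 + 263.736ms (2/7)
14. 4747.253ms @ 36/7 + 263.736ms (2/7)
15. 5010.989ms @ 38/7 + 263.736ms (2/7)
16. 5274.725ms @ 40/7 + 263.736ms (2/7)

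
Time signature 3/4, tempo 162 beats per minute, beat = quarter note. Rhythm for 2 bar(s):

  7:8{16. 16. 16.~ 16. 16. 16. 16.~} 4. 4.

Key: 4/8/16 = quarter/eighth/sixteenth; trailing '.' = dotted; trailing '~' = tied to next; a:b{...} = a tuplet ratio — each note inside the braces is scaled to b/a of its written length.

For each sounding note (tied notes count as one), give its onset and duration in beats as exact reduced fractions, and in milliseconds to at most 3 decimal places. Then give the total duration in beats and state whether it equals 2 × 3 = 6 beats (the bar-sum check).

1) 0.0ms=0b +158.73ms=3/7b
2) 158.73ms=3/7b +158.73ms=3/7b
3) 317.46ms=6/7b +317.46ms=6/7b
4) 634.921ms=12/7b +158.73ms=3/7b
5) 793.651ms=15/7b +158.73ms=3/7b
6) 952.381ms=18/7b +714.286ms=27/14b
7) 1666.667ms=9/2b +555.556ms=3/2b
Σ=6b of 6 (162bpm 3/4) — PASS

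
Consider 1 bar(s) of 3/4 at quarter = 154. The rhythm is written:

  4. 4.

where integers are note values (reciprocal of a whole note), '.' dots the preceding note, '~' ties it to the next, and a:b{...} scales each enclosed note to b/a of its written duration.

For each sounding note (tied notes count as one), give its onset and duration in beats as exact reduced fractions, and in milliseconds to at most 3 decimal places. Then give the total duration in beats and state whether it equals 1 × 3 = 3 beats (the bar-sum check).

1) 0.0ms=0b +584.416ms=3/2b
2) 584.416ms=3/2b +584.416ms=3/2b
Σ=3b of 3 (154bpm 3/4) — PASS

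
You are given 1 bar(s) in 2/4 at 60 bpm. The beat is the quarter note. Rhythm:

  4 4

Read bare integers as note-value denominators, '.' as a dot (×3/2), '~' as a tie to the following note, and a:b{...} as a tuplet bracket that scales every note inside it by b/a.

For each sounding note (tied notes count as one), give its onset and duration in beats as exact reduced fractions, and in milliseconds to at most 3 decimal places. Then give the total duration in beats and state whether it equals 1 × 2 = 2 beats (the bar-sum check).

1) 0.0ms=0b +1000.0ms=1b
2) 1000.0ms=1b +1000.0ms=1b
Σ=2b of 2 (60bpm 2/4) — PASS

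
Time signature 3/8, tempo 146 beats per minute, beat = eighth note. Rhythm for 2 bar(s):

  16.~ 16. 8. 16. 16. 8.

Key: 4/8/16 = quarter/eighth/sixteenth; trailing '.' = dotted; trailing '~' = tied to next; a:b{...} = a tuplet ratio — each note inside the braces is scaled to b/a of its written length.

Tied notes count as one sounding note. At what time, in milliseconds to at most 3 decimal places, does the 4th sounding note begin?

note 4 onset = 15/4b = 1541.096ms

1. 0.0ms @ 0 + 616.438ms (3/2)
2. 616.438ms @ 3/2 + 616.438ms (3/2)
3. 1232.877ms @ 3 + 308.219ms (3/4)
4. 1541.096ms @ 15/4 + 308.219ms (3/4)
5. 1849.315ms @ 9/2 + 616.438ms (3/2)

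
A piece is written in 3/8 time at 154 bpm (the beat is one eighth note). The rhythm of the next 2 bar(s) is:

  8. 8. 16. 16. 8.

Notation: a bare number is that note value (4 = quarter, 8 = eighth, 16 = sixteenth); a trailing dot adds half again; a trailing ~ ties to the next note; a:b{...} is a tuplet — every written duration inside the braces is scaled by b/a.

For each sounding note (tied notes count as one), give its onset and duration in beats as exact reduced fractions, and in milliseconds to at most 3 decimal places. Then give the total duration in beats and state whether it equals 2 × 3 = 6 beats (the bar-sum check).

1) 0.0ms=0b +584.416ms=3/2b
2) 584.416ms=3/2b +584.416ms=3/2b
3) 1168.831ms=3b +292.208ms=3/4b
4) 1461.039ms=15/4b +292.208ms=3/4b
5) 1753.247ms=9/2b +584.416ms=3/2b
Σ=6b of 6 (154bpm 3/8) — PASS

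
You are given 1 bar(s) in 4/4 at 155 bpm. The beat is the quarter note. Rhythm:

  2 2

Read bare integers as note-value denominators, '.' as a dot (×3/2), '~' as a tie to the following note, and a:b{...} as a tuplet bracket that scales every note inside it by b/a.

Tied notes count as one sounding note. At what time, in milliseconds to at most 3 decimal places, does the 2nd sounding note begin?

note 2 onset = 2b = 774.194ms

1. 0.0ms @ 0 + 774.194ms (2)
2. 774.194ms @ 2 + 774.194ms (2)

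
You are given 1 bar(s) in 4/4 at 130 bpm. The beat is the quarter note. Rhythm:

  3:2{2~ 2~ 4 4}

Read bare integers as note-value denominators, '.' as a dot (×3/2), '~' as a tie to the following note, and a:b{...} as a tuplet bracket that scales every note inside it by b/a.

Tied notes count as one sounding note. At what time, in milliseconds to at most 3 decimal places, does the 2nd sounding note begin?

1. 0.0ms @ 0 + 1538.462ms (10/3)
2. 1538.462ms @ 10/3 + 307.692ms (2/3)

note 2 onset = 10/3b = 1538.462ms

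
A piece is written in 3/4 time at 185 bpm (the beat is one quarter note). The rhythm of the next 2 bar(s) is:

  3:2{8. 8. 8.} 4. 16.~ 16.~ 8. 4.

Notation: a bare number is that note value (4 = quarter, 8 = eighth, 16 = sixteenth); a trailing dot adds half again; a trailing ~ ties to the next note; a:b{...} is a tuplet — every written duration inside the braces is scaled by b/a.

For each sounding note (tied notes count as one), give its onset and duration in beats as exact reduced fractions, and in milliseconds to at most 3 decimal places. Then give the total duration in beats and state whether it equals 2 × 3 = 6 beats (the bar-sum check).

1) 0.0ms=0b +162.162ms=1/2b
2) 162.162ms=1/2b +162.162ms=1/2b
3) 324.324ms=1b +162.162ms=1/2b
4) 486.486ms=3/2b +486.486ms=3/2b
5) 972.973ms=3b +486.486ms=3/2b
6) 1459.459ms=9/2b +486.486ms=3/2b
Σ=6b of 6 (185bpm 3/4) — PASS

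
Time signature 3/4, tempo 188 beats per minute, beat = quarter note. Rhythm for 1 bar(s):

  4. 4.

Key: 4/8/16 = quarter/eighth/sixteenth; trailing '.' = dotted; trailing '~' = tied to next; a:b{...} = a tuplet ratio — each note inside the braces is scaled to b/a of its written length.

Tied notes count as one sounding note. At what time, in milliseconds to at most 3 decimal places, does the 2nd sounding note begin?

1. 0.0ms @ 0 + 478.723ms (3/2)
2. 478.723ms @ 3/2 + 478.723ms (3/2)

note 2 onset = 3/2b = 478.723ms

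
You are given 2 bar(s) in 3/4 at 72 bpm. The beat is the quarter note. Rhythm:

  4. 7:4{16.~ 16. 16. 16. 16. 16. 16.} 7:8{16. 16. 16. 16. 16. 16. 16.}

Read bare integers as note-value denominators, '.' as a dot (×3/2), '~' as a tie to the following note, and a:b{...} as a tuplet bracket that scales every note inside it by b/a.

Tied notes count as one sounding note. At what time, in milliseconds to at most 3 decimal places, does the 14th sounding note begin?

1. 0.0ms @ 0 + 1250.0ms (3/2)
2. 1250.0ms @ 3/2 + 357.143ms (3/7)
3. 1607.143ms @ 27/14 + 178.571ms (3/14)
4. 1785.714ms @ 15/7 + 178.571ms (3/14)
5. 1964.286ms @ 33/14 + 178.571ms (3/14)
6. 2142.857ms @ 18/7 + 178.571ms (3/14)
7. 2321.429ms @ 39/14 + 178.571ms (3/14)
8. 2500.0ms @ 3 + 357.143ms (3/7)
9. 2857.143ms @ 24/7 + 357.143ms (3/7)
10. 3214.286ms @ 27/7 + 357.143ms (3/7)
11. 3571.429ms @ 30/7 + 357.143ms (3/7)
12. 3928.571ms @ 33/7 + 357.143ms (3/7)
13. 4285.714ms @ 36/7 + 357.143ms (3/7)
14. 4642.857ms @ 39/7 + 357.143ms (3/7)

note 14 onset = 39/7b = 4642.857ms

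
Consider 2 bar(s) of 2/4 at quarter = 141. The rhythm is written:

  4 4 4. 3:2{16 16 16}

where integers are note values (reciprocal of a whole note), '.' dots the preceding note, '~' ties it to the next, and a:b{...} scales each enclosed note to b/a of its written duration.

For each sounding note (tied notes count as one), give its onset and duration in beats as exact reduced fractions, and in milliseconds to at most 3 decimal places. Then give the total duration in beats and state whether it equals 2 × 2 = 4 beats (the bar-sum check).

1) 0.0ms=0b +425.532ms=1b
2) 425.532ms=1b +425.532ms=1b
3) 851.064ms=2b +638.298ms=3/2b
4) 1489.362ms=7/2b +70.922ms=1/6b
5) 1560.284ms=11/3b +70.922ms=1/6b
6) 1631.206ms=23/6b +70.922ms=1/6b
Σ=4b of 4 (141bpm 2/4) — PASS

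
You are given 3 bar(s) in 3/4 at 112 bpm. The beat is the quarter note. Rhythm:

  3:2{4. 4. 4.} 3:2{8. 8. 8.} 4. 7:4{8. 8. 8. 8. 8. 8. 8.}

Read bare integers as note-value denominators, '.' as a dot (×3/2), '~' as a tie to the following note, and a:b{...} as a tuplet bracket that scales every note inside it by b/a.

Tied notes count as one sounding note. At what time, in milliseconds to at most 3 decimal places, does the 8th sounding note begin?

1. 0.0ms @ 0 + 535.714ms (1)
2. 535.714ms @ 1 + 535.714ms (1)
3. 1071.429ms @ 2 + 535.714ms (1)
4. 1607.143ms @ 3 + 267.857ms (1/2)
5. 1875.0ms @ 7/2 + 267.857ms (1/2)
6. 2142.857ms @ 4 + 267.857ms (1/2)
7. 2410.714ms @ 9/2 + 803.571ms (3/2)
8. 3214.286ms @ 6 + 229.592ms (3/7)
9. 3443.878ms @ 45/7 + 229.592ms (3/7)
10. 3673.469ms @ 48/7 + 229.592ms (3/7)
11. 3903.061ms @ 51/7 + 229.592ms (3/7)
12. 4132.653ms @ 54/7 + 229.592ms (3/7)
13. 4362.245ms @ 57/7 + 229.592ms (3/7)
14. 4591.837ms @ 60/7 + 229.592ms (3/7)

note 8 onset = 6b = 3214.286ms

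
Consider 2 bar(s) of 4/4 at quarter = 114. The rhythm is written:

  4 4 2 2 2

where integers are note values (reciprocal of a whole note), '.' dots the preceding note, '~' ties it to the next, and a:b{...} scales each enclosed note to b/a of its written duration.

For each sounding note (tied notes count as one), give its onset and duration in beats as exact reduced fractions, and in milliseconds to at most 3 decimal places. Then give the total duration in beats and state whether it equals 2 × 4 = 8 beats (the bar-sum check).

1) 0.0ms=0b +526.316ms=1b
2) 526.316ms=1b +526.316ms=1b
3) 1052.632ms=2b +1052.632ms=2b
4) 2105.263ms=4b +1052.632ms=2b
5) 3157.895ms=6b +1052.632ms=2b
Σ=8b of 8 (114bpm 4/4) — PASS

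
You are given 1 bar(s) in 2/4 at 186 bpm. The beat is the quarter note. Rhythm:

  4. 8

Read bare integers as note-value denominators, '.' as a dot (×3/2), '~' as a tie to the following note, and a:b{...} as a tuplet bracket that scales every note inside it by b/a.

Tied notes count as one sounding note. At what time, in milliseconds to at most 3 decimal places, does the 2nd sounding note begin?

1. 0.0ms @ 0 + 483.871ms (3/2)
2. 483.871ms @ 3/2 + 161.29ms (1/2)

note 2 onset = 3/2b = 483.871ms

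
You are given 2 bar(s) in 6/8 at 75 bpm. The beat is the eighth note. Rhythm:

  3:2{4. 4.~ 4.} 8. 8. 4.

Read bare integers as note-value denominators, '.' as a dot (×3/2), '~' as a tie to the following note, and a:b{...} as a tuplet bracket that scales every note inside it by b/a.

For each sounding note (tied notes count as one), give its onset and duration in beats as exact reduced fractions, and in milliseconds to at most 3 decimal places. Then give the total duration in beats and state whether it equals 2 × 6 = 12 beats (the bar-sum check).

1) 0.0ms=0b +1600.0ms=2b
2) 1600.0ms=2b +3200.0ms=4b
3) 4800.0ms=6b +1200.0ms=3/2b
4) 6000.0ms=15/2b +1200.0ms=3/2b
5) 7200.0ms=9b +2400.0ms=3b
Σ=12b of 12 (75bpm 6/8) — PASS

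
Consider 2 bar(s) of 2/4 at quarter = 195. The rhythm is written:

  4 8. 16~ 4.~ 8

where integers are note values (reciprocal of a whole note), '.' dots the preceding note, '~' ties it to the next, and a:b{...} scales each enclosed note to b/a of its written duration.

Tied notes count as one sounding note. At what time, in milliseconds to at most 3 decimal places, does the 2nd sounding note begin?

note 2 onset = 1b = 307.692ms

1. 0.0ms @ 0 + 307.692ms (1)
2. 307.692ms @ 1 + 230.769ms (3/4)
3. 538.462ms @ 7/4 + 692.308ms (9/4)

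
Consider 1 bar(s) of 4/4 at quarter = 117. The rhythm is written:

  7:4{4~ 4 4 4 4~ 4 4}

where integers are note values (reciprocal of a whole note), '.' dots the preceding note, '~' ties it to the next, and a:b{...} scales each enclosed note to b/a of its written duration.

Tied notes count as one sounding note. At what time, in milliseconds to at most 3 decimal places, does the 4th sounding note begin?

note 4 onset = 16/7b = 1172.161ms

1. 0.0ms @ 0 + 586.081ms (8/7)
2. 586.081ms @ 8/7 + 293.04ms (4/7)
3. 879.121ms @ 12/7 + 293.04ms (4/7)
4. 1172.161ms @ 16/7 + 586.081ms (8/7)
5. 1758.242ms @ 24/7 + 293.04ms (4/7)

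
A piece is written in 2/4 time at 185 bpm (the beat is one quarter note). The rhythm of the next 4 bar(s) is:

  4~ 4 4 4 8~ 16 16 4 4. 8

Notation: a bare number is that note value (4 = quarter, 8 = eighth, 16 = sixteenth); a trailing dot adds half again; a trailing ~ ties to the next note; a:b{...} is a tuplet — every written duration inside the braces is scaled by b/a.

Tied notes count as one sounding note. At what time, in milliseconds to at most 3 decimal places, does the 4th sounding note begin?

note 4 onset = 4b = 1297.297ms

1. 0.0ms @ 0 + 648.649ms (2)
2. 648.649ms @ 2 + 324.324ms (1)
3. 972.973ms @ 3 + 324.324ms (1)
4. 1297.297ms @ 4 + 243.243ms (3/4)
5. 1540.541ms @ 19/4 + 81.081ms (1/4)
6. 1621.622ms @ 5 + 324.324ms (1)
7. 1945.946ms @ 6 + 486.486ms (3/2)
8. 2432.432ms @ 15/2 + 162.162ms (1/2)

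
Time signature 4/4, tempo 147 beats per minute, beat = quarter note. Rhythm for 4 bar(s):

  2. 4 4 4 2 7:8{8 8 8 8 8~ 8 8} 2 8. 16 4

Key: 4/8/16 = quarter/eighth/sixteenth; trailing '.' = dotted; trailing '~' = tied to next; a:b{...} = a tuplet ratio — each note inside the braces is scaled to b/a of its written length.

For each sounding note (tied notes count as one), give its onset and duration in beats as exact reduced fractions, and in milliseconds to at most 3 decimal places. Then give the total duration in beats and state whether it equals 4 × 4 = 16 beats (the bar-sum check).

1) 0.0ms=0b +1224.49ms=3b
2) 1224.49ms=3b +408.163ms=1b
3) 1632.653ms=4b +408.163ms=1b
4) 2040.816ms=5b +408.163ms=1b
5) 2448.98ms=6b +816.327ms=2b
6) 3265.306ms=8b +233.236ms=4/7b
7) 3498.542ms=60/7b +233.236ms=4/7b
8) 3731.778ms=64/7b +233.236ms=4/7b
9) 3965.015ms=68/7b +233.236ms=4/7b
10) 4198.251ms=72/7b +466.472ms=8/7b
11) 4664.723ms=80/7b +233.236ms=4/7b
12) 4897.959ms=12b +816.327ms=2b
13) 5714.286ms=14b +306.122ms=3/4b
14) 6020.408ms=59/4b +102.041ms=1/4b
15) 6122.449ms=15b +408.163ms=1b
Σ=16b of 16 (147bpm 4/4) — PASS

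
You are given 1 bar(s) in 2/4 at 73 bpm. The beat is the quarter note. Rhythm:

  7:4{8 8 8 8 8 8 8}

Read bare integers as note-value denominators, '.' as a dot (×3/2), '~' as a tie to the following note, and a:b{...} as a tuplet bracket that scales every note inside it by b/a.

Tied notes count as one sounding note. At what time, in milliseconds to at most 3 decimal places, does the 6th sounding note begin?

1. 0.0ms @ 0 + 234.834ms (2/7)
2. 234.834ms @ 2/7 + 234.834ms (2/7)
3. 469.667ms @ 4/7 + 234.834ms (2/7)
4. 704.501ms @ 6/7 + 234.834ms (2/7)
5. 939.335ms @ 8/7 + 234.834ms (2/7)
6. 1174.168ms @ 10/7 + 234.834ms (2/7)
7. 1409.002ms @ 12/7 + 234.834ms (2/7)

note 6 onset = 10/7b = 1174.168ms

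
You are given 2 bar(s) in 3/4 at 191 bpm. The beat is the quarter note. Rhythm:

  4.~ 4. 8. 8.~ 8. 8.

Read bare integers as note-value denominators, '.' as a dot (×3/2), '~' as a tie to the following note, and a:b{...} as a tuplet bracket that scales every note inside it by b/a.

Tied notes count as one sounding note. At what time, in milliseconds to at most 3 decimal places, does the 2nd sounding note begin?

note 2 onset = 3b = 942.408ms

1. 0.0ms @ 0 + 942.408ms (3)
2. 942.408ms @ 3 + 235.602ms (3/4)
3. 1178.01ms @ 15/4 + 471.204ms (3/2)
4. 1649.215ms @ 21/4 + 235.602ms (3/4)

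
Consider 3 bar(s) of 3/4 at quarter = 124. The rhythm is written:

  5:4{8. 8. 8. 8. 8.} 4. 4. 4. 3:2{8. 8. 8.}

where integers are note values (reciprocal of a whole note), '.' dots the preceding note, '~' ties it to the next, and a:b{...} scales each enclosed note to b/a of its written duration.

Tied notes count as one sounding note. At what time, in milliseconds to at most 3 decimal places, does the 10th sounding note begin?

note 10 onset = 8b = 3870.968ms

1. 0.0ms @ 0 + 290.323ms (3/5)
2. 290.323ms @ 3/5 + 290.323ms (3/5)
3. 580.645ms @ 6/5 + 290.323ms (3/5)
4. 870.968ms @ 9/5 + 290.323ms (3/5)
5. 1161.29ms @ 12/5 + 290.323ms (3/5)
6. 1451.613ms @ 3 + 725.806ms (3/2)
7. 2177.419ms @ 9/2 + 725.806ms (3/2)
8. 2903.226ms @ 6 + 725.806ms (3/2)
9. 3629.032ms @ 15/2 + 241.935ms (1/2)
10. 3870.968ms @ 8 + 241.935ms (1/2)
11. 4112.903ms @ 17/2 + 241.935ms (1/2)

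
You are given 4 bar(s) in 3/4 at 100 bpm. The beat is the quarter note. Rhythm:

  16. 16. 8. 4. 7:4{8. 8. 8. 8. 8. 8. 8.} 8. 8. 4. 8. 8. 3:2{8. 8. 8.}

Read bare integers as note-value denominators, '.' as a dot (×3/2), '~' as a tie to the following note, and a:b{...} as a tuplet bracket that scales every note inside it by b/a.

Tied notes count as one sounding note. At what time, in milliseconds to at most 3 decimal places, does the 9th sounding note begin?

note 9 onset = 33/7b = 2828.571ms

1. 0.0ms @ 0 + 225.0ms (3/8)
2. 225.0ms @ 3/8 + 225.0ms (3/8)
3. 450.0ms @ 3/4 + 450.0ms (3/4)
4. 900.0ms @ 3/2 + 900.0ms (3/2)
5. 1800.0ms @ 3 + 257.143ms (3/7)
6. 2057.143ms @ 24/7 + 257.143ms (3/7)
7. 2314.286ms @ 27/7 + 257.143ms (3/7)
8. 2571.429ms @ 30/7 + 257.143ms (3/7)
9. 2828.571ms @ 33/7 + 257.143ms (3/7)
10. 3085.714ms @ 36/7 + 257.143ms (3/7)
11. 3342.857ms @ 39/7 + 257.143ms (3/7)
12. 3600.0ms @ 6 + 450.0ms (3/4)
13. 4050.0ms @ 27/4 + 450.0ms (3/4)
14. 4500.0ms @ 15/2 + 900.0ms (3/2)
15. 5400.0ms @ 9 + 450.0ms (3/4)
16. 5850.0ms @ 39/4 + 450.0ms (3/4)
17. 6300.0ms @ 21/2 + 300.0ms (1/2)
18. 6600.0ms @ 11 + 300.0ms (1/2)
19. 6900.0ms @ 23/2 + 300.0ms (1/2)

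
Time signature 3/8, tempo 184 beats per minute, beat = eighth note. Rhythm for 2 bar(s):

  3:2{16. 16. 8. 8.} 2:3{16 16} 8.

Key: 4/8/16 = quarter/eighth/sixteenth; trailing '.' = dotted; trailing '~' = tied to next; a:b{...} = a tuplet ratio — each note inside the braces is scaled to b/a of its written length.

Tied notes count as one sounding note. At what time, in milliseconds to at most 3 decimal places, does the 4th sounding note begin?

note 4 onset = 2b = 652.174ms

1. 0.0ms @ 0 + 163.043ms (1/2)
2. 163.043ms @ 1/2 + 163.043ms (1/2)
3. 326.087ms @ 1 + 326.087ms (1)
4. 652.174ms @ 2 + 326.087ms (1)
5. 978.261ms @ 3 + 244.565ms (3/4)
6. 1222.826ms @ 15/4 + 244.565ms (3/4)
7. 1467.391ms @ 9/2 + 489.13ms (3/2)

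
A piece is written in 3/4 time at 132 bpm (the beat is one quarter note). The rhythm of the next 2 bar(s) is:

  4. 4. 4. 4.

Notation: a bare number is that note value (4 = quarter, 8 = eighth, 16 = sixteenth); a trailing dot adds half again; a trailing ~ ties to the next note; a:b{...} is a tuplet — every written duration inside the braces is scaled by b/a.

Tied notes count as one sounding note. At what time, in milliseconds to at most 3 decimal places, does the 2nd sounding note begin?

1. 0.0ms @ 0 + 681.818ms (3/2)
2. 681.818ms @ 3/2 + 681.818ms (3/2)
3. 1363.636ms @ 3 + 681.818ms (3/2)
4. 2045.455ms @ 9/2 + 681.818ms (3/2)

note 2 onset = 3/2b = 681.818ms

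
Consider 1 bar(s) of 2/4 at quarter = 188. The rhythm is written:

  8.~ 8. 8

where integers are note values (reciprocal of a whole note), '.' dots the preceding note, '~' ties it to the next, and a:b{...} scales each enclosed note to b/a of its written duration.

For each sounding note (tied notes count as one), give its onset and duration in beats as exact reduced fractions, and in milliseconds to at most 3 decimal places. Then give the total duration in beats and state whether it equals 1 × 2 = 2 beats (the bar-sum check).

1) 0.0ms=0b +478.723ms=3/2b
2) 478.723ms=3/2b +159.574ms=1/2b
Σ=2b of 2 (188bpm 2/4) — PASS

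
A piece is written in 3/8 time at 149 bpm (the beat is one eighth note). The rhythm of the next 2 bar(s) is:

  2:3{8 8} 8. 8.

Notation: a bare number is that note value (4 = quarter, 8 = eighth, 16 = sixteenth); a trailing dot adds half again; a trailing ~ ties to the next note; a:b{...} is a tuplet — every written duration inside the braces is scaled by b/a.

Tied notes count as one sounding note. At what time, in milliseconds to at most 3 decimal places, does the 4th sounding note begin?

1. 0.0ms @ 0 + 604.027ms (3/2)
2. 604.027ms @ 3/2 + 604.027ms (3/2)
3. 1208.054ms @ 3 + 604.027ms (3/2)
4. 1812.081ms @ 9/2 + 604.027ms (3/2)

note 4 onset = 9/2b = 1812.081ms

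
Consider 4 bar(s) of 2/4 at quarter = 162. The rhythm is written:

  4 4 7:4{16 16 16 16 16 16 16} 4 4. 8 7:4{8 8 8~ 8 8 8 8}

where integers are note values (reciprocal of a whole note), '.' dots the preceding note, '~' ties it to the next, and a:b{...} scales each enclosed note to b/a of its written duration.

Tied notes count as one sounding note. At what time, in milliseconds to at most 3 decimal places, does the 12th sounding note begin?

1. 0.0ms @ 0 + 370.37ms (1)
2. 370.37ms @ 1 + 370.37ms (1)
3. 740.741ms @ 2 + 52.91ms (1/7)
4. 793.651ms @ 15/7 + 52.91ms (1/7)
5. 846.561ms @ 16/7 + 52.91ms (1/7)
6. 899.471ms @ 17/7 + 52.91ms (1/7)
7. 952.381ms @ 18/7 + 52.91ms (1/7)
8. 1005.291ms @ 19/7 + 52.91ms (1/7)
9. 1058.201ms @ 20/7 + 52.91ms (1/7)
10. 1111.111ms @ 3 + 370.37ms (1)
11. 1481.481ms @ 4 + 555.556ms (3/2)
12. 2037.037ms @ 11/2 + 185.185ms (1/2)
13. 2222.222ms @ 6 + 105.82ms (2/7)
14. 2328.042ms @ 44/7 + 105.82ms (2/7)
15. 2433.862ms @ 46/7 + 211.64ms (4/7)
16. 2645.503ms @ 50/7 + 105.82ms (2/7)
17. 2751.323ms @ 52/7 + 105.82ms (2/7)
18. 2857.143ms @ 54/7 + 105.82ms (2/7)

note 12 onset = 11/2b = 2037.037ms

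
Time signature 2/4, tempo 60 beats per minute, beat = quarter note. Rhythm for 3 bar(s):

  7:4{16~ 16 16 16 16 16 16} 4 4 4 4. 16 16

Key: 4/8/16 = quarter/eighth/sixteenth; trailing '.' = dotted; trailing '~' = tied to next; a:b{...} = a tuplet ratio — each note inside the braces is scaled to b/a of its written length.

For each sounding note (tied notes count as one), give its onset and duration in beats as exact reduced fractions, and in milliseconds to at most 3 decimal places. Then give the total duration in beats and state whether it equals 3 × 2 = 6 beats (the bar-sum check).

1) 0.0ms=0b +285.714ms=2/7b
2) 285.714ms=2/7b +142.857ms=1/7b
3) 428.571ms=3/7b +142.857ms=1/7b
4) 571.429ms=4/7b +142.857ms=1/7b
5) 714.286ms=5/7b +142.857ms=1/7b
6) 857.143ms=6/7b +142.857ms=1/7b
7) 1000.0ms=1b +1000.0ms=1b
8) 2000.0ms=2b +1000.0ms=1b
9) 3000.0ms=3b +1000.0ms=1b
10) 4000.0ms=4b +1500.0ms=3/2b
11) 5500.0ms=11/2b +250.0ms=1/4b
12) 5750.0ms=23/4b +250.0ms=1/4b
Σ=6b of 6 (60bpm 2/4) — PASS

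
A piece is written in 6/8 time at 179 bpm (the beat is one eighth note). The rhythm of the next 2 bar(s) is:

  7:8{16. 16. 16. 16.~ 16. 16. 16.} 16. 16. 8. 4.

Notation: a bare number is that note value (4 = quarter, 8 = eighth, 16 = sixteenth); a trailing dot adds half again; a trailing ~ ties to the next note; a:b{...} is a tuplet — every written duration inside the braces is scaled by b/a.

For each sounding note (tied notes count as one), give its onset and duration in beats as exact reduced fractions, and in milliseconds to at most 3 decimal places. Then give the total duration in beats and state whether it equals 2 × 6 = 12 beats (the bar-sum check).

1) 0.0ms=0b +287.31ms=6/7b
2) 287.31ms=6/7b +287.31ms=6/7b
3) 574.621ms=12/7b +287.31ms=6/7b
4) 861.931ms=18/7b +574.621ms=12/7b
5) 1436.552ms=30/7b +287.31ms=6/7b
6) 1723.863ms=36/7b +287.31ms=6/7b
7) 2011.173ms=6b +251.397ms=3/4b
8) 2262.57ms=27/4b +251.397ms=3/4b
9) 2513.966ms=15/2b +502.793ms=3/2b
10) 3016.76ms=9b +1005.587ms=3b
Σ=12b of 12 (179bpm 6/8) — PASS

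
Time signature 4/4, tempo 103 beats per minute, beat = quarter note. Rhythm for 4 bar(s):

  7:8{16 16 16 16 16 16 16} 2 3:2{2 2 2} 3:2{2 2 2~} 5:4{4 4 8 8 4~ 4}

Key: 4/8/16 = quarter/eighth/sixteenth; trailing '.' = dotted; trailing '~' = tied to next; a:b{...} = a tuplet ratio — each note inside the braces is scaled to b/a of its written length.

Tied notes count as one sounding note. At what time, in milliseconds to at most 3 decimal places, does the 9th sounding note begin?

1. 0.0ms @ 0 + 166.436ms (2/7)
2. 166.436ms @ 2/7 + 166.436ms (2/7)
3. 332.871ms @ 4/7 + 166.436ms (2/7)
4. 499.307ms @ 6/7 + 166.436ms (2/7)
5. 665.742ms @ 8/7 + 166.436ms (2/7)
6. 832.178ms @ 10/7 + 166.436ms (2/7)
7. 998.613ms @ 12/7 + 166.436ms (2/7)
8. 1165.049ms @ 2 + 1165.049ms (2)
9. 2330.097ms @ 4 + 776.699ms (4/3)
10. 3106.796ms @ 16/3 + 776.699ms (4/3)
11. 3883.495ms @ 20/3 + 776.699ms (4/3)
12. 4660.194ms @ 8 + 776.699ms (4/3)
13. 5436.893ms @ 28/3 + 776.699ms (4/3)
14. 6213.592ms @ 32/3 + 1242.718ms (32/15)
15. 7456.311ms @ 64/5 + 466.019ms (4/5)
16. 7922.33ms @ 68/5 + 233.01ms (2/5)
17. 8155.34ms @ 14 + 233.01ms (2/5)
18. 8388.35ms @ 72/5 + 932.039ms (8/5)

note 9 onset = 4b = 2330.097ms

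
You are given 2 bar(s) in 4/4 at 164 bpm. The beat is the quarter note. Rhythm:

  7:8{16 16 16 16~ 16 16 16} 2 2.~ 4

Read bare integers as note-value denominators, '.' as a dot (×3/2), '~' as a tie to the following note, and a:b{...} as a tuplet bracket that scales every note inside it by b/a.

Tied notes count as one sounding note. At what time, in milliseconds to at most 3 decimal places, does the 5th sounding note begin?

1. 0.0ms @ 0 + 104.53ms (2/7)
2. 104.53ms @ 2/7 + 104.53ms (2/7)
3. 209.059ms @ 4/7 + 104.53ms (2/7)
4. 313.589ms @ 6/7 + 209.059ms (4/7)
5. 522.648ms @ 10/7 + 104.53ms (2/7)
6. 627.178ms @ 12/7 + 104.53ms (2/7)
7. 731.707ms @ 2 + 731.707ms (2)
8. 1463.415ms @ 4 + 1463.415ms (4)

note 5 onset = 10/7b = 522.648ms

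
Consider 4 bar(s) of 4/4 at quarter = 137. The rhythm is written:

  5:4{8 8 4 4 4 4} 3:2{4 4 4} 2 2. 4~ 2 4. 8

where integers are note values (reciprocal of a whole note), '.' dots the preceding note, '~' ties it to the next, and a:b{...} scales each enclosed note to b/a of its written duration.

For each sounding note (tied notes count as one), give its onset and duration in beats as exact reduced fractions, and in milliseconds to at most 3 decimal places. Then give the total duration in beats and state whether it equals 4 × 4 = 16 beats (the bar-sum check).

1) 0.0ms=0b +175.182ms=2/5b
2) 175.182ms=2/5b +175.182ms=2/5b
3) 350.365ms=4/5b +350.365ms=4/5b
4) 700.73ms=8/5b +350.365ms=4/5b
5) 1051.095ms=12/5b +350.365ms=4/5b
6) 1401.46ms=16/5b +350.365ms=4/5b
7) 1751.825ms=4b +291.971ms=2/3b
8) 2043.796ms=14/3b +291.971ms=2/3b
9) 2335.766ms=16/3b +291.971ms=2/3b
10) 2627.737ms=6b +875.912ms=2b
11) 3503.65ms=8b +1313.869ms=3b
12) 4817.518ms=11b +1313.869ms=3b
13) 6131.387ms=14b +656.934ms=3/2b
14) 6788.321ms=31/2b +218.978ms=1/2b
Σ=16b of 16 (137bpm 4/4) — PASS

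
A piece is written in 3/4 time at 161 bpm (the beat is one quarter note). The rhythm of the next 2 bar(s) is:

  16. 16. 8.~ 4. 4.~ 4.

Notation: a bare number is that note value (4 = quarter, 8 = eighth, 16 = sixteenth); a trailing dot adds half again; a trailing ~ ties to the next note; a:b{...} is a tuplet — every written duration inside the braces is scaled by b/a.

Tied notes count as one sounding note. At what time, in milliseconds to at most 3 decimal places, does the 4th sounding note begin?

1. 0.0ms @ 0 + 139.752ms (3/8)
2. 139.752ms @ 3/8 + 139.752ms (3/8)
3. 279.503ms @ 3/4 + 838.509ms (9/4)
4. 1118.012ms @ 3 + 1118.012ms (3)

note 4 onset = 3b = 1118.012ms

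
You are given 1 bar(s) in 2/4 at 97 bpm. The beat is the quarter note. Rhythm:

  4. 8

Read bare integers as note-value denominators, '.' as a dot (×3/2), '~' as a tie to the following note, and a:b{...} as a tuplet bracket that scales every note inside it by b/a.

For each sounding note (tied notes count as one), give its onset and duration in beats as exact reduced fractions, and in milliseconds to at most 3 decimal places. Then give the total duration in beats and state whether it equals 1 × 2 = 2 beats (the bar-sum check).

1) 0.0ms=0b +927.835ms=3/2b
2) 927.835ms=3/2b +309.278ms=1/2b
Σ=2b of 2 (97bpm 2/4) — PASS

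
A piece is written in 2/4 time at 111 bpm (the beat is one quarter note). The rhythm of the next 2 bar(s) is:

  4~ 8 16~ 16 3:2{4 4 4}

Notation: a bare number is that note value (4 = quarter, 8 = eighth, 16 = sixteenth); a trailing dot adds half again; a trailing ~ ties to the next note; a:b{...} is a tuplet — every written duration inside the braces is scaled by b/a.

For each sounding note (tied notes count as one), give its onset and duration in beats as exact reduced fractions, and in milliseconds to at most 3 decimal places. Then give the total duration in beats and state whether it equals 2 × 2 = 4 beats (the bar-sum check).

1) 0.0ms=0b +810.811ms=3/2b
2) 810.811ms=3/2b +270.27ms=1/2b
3) 1081.081ms=2b +360.36ms=2/3b
4) 1441.441ms=8/3b +360.36ms=2/3b
5) 1801.802ms=10/3b +360.36ms=2/3b
Σ=4b of 4 (111bpm 2/4) — PASS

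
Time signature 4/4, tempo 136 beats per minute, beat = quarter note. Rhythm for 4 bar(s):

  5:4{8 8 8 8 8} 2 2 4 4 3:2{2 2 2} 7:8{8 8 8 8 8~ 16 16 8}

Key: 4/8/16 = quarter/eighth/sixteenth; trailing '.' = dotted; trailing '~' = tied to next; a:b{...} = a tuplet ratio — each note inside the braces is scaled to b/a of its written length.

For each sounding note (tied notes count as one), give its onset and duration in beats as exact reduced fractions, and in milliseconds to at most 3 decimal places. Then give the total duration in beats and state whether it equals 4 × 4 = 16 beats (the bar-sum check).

1) 0.0ms=0b +176.471ms=2/5b
2) 176.471ms=2/5b +176.471ms=2/5b
3) 352.941ms=4/5b +176.471ms=2/5b
4) 529.412ms=6/5b +176.471ms=2/5b
5) 705.882ms=8/5b +176.471ms=2/5b
6) 882.353ms=2b +882.353ms=2b
7) 1764.706ms=4b +882.353ms=2b
8) 2647.059ms=6b +441.176ms=1b
9) 3088.235ms=7b +441.176ms=1b
10) 3529.412ms=8b +588.235ms=4/3b
11) 4117.647ms=28/3b +588.235ms=4/3b
12) 4705.882ms=32/3b +588.235ms=4/3b
13) 5294.118ms=12b +252.101ms=4/7b
14) 5546.218ms=88/7b +252.101ms=4/7b
15) 5798.319ms=92/7b +252.101ms=4/7b
16) 6050.42ms=96/7b +252.101ms=4/7b
17) 6302.521ms=100/7b +378.151ms=6/7b
18) 6680.672ms=106/7b +126.05ms=2/7b
19) 6806.723ms=108/7b +252.101ms=4/7b
Σ=16b of 16 (136bpm 4/4) — PASS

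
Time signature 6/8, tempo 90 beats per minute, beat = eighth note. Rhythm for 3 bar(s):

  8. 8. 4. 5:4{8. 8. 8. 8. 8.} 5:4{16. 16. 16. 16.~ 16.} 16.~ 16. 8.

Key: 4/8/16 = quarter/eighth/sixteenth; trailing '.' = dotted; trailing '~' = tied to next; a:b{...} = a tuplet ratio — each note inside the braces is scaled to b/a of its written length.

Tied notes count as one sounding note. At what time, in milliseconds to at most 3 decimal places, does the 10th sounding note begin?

note 10 onset = 63/5b = 8400.0ms

1. 0.0ms @ 0 + 1000.0ms (3/2)
2. 1000.0ms @ 3/2 + 1000.0ms (3/2)
3. 2000.0ms @ 3 + 2000.0ms (3)
4. 4000.0ms @ 6 + 800.0ms (6/5)
5. 4800.0ms @ 36/5 + 800.0ms (6/5)
6. 5600.0ms @ 42/5 + 800.0ms (6/5)
7. 6400.0ms @ 48/5 + 800.0ms (6/5)
8. 7200.0ms @ 54/5 + 800.0ms (6/5)
9. 8000.0ms @ 12 + 400.0ms (3/5)
10. 8400.0ms @ 63/5 + 400.0ms (3/5)
11. 8800.0ms @ 66/5 + 400.0ms (3/5)
12. 9200.0ms @ 69/5 + 800.0ms (6/5)
13. 10000.0ms @ 15 + 1000.0ms (3/2)
14. 11000.0ms @ 33/2 + 1000.0ms (3/2)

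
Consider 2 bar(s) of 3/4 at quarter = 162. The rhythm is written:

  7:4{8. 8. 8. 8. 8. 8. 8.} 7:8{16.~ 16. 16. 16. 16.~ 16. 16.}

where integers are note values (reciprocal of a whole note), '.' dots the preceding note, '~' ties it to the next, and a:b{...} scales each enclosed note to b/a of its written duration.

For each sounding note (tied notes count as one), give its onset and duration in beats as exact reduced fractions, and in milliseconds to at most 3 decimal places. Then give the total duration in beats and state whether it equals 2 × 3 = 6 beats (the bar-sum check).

1) 0.0ms=0b +158.73ms=3/7b
2) 158.73ms=3/7b +158.73ms=3/7b
3) 317.46ms=6/7b +158.73ms=3/7b
4) 476.19ms=9/7b +158.73ms=3/7b
5) 634.921ms=12/7b +158.73ms=3/7b
6) 793.651ms=15/7b +158.73ms=3/7b
7) 952.381ms=18/7b +158.73ms=3/7b
8) 1111.111ms=3b +317.46ms=6/7b
9) 1428.571ms=27/7b +158.73ms=3/7b
10) 1587.302ms=30/7b +158.73ms=3/7b
11) 1746.032ms=33/7b +317.46ms=6/7b
12) 2063.492ms=39/7b +158.73ms=3/7b
Σ=6b of 6 (162bpm 3/4) — PASS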